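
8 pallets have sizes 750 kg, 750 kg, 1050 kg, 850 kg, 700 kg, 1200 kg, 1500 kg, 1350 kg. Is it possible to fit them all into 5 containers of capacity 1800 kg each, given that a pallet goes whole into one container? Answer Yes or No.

No

Total = 8150 kg; ⌈8150/1800⌉ = 5.
The bound of 5 does not rule out 5, but exhaustive search shows no assignment into 5 containers of capacity 1800 kg exists — the minimum is 6.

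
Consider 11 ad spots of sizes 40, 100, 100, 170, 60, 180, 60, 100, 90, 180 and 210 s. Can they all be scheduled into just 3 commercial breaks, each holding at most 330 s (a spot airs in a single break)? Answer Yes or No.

No

Total = 1290 s; ⌈1290/330⌉ = 4.
At least 4 commercial breaks are required, but only 3 are allowed.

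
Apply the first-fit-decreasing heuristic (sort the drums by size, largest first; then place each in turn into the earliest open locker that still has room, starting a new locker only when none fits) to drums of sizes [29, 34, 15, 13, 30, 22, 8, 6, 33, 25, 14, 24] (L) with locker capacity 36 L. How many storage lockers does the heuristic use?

Sorted descending: 34, 33, 30, 29, 25, 24, 22, 15, 14, 13, 8, 6.
  34 → locker 1 (new)  [load 34/36]
  33 → locker 2 (new)  [load 33/36]
  30 → locker 3 (new)  [load 30/36]
  29 → locker 4 (new)  [load 29/36]
  25 → locker 5 (new)  [load 25/36]
  24 → locker 6 (new)  [load 24/36]
  22 → locker 7 (new)  [load 22/36]
  15 → locker 8 (new)  [load 15/36]
  14 → locker 7  [load 36/36]
  13 → locker 8  [load 28/36]
  8 → locker 5  [load 33/36]
  6 → locker 3  [load 36/36]
8 storage lockers opened.

8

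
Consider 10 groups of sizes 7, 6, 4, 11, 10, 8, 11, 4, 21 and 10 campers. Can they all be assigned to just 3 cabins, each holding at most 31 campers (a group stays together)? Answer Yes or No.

Yes

A valid assignment using 3 cabins:
  cabin 1: 21 + 10 = 31
  cabin 2: 11 + 11 + 8 = 30
  cabin 3: 10 + 7 + 6 + 4 + 4 = 31
Every load is within 31 campers, so 3 cabins suffice.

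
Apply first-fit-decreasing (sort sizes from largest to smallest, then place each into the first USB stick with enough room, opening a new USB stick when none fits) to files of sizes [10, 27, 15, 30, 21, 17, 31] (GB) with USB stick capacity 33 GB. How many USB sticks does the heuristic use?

Sorted descending: 31, 30, 27, 21, 17, 15, 10.
  31 → USB stick 1 (new)  [load 31/33]
  30 → USB stick 2 (new)  [load 30/33]
  27 → USB stick 3 (new)  [load 27/33]
  21 → USB stick 4 (new)  [load 21/33]
  17 → USB stick 5 (new)  [load 17/33]
  15 → USB stick 5  [load 32/33]
  10 → USB stick 4  [load 31/33]
5 USB sticks opened.

5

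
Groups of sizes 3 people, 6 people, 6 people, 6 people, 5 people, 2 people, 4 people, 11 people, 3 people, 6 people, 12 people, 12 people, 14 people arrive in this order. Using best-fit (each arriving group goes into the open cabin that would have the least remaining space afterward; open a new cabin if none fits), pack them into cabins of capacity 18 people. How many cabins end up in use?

  3 → cabin 1 (new)  [load 3/18]
  6 → cabin 1  [load 9/18]
  6 → cabin 1  [load 15/18]
  6 → cabin 2 (new)  [load 6/18]
  5 → cabin 2  [load 11/18]
  2 → cabin 1  [load 17/18]
  4 → cabin 2  [load 15/18]
  11 → cabin 3 (new)  [load 11/18]
  3 → cabin 2  [load 18/18]
  6 → cabin 3  [load 17/18]
  12 → cabin 4 (new)  [load 12/18]
  12 → cabin 5 (new)  [load 12/18]
  14 → cabin 6 (new)  [load 14/18]
6 cabins opened.

6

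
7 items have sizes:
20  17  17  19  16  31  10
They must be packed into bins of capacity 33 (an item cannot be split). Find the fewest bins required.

5

Total = 31 + 20 + 19 + 17 + 17 + 16 + 10 = 130.
Lower bound: ⌈130/33⌉ = 4 bins.
Also, 5 items each exceed 33/2, and no two of those can share a bin, so at least 5 bins are needed.
A packing using 5 bins:
  bin 1: 31 = 31
  bin 2: 20 + 10 = 30
  bin 3: 19 = 19
  bin 4: 17 + 16 = 33
  bin 5: 17 = 17
This matches the lower bound, so 5 is optimal.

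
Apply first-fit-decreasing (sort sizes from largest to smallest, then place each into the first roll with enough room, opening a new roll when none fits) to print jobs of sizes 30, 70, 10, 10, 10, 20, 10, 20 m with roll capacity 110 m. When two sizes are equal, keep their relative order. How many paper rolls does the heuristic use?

Sorted descending: 70, 30, 20, 20, 10, 10, 10, 10.
  70 → roll 1 (new)  [load 70/110]
  30 → roll 1  [load 100/110]
  20 → roll 2 (new)  [load 20/110]
  20 → roll 2  [load 40/110]
  10 → roll 1  [load 110/110]
  10 → roll 2  [load 50/110]
  10 → roll 2  [load 60/110]
  10 → roll 2  [load 70/110]
2 paper rolls opened.

2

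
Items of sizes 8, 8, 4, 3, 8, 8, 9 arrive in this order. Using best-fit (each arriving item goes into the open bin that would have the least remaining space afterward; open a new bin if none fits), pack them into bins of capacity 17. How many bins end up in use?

  8 → bin 1 (new)  [load 8/17]
  8 → bin 1  [load 16/17]
  4 → bin 2 (new)  [load 4/17]
  3 → bin 2  [load 7/17]
  8 → bin 2  [load 15/17]
  8 → bin 3 (new)  [load 8/17]
  9 → bin 3  [load 17/17]
3 bins opened.

3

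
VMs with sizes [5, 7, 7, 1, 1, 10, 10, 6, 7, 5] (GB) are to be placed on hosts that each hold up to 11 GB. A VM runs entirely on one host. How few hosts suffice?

Total = 10 + 10 + 7 + 7 + 7 + 6 + 5 + 5 + 1 + 1 = 59 GB.
Lower bound: ⌈59/11⌉ = 6 hosts.
A packing using 7 hosts:
  host 1: 10 + 1 = 11
  host 2: 10 + 1 = 11
  host 3: 7 = 7
  host 4: 7 = 7
  host 5: 7 = 7
  host 6: 6 + 5 = 11
  host 7: 5 = 5
No arrangement into 6 hosts stays within capacity, so 7 is optimal.

7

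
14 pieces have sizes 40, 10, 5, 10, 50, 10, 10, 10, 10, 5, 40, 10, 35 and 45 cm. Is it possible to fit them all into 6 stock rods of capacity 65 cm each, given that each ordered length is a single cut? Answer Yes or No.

Yes

A valid assignment using 5 stock rods:
  stock rod 1: 50 + 10 + 5 = 65
  stock rod 2: 45 + 10 + 10 = 65
  stock rod 3: 40 + 10 + 10 + 5 = 65
  stock rod 4: 40 + 10 + 10 = 60
  stock rod 5: 35 = 35
That uses only 5 ≤ 6, so 6 stock rods are enough.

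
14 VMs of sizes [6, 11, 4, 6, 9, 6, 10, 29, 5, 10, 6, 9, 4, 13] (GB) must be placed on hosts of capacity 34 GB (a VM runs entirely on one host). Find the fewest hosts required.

Total = 29 + 13 + 11 + 10 + 10 + 9 + 9 + 6 + 6 + 6 + 6 + 5 + 4 + 4 = 128 GB.
Lower bound: ⌈128/34⌉ = 4 hosts.
A packing using 4 hosts:
  host 1: 29 + 5 = 34
  host 2: 13 + 11 + 10 = 34
  host 3: 10 + 9 + 9 + 6 = 34
  host 4: 6 + 6 + 6 + 4 + 4 = 26
This matches the lower bound, so 4 is optimal.

4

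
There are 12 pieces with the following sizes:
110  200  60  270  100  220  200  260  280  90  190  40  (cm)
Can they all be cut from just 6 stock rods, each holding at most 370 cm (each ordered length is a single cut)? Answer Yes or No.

Total = 2020 cm; ⌈2020/370⌉ = 6.
7 pieces each exceed half the capacity and cannot share a stock rod, forcing at least 7 stock rods.
At least 7 stock rods are required, but only 6 are allowed.

No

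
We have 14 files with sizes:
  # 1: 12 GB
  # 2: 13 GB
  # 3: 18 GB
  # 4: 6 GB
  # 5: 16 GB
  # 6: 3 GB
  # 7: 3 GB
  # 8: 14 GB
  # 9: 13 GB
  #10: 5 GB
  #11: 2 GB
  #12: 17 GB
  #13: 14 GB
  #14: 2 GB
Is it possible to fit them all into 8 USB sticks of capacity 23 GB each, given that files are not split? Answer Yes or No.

Yes

A valid assignment using 8 USB sticks:
  USB stick 1: 18 + 5 = 23
  USB stick 2: 17 + 6 = 23
  USB stick 3: 16 + 3 + 3 = 22
  USB stick 4: 14 + 2 + 2 = 18
  USB stick 5: 14 = 14
  USB stick 6: 13 = 13
  USB stick 7: 13 = 13
  USB stick 8: 12 = 12
Every load is within 23 GB, so 8 USB sticks suffice.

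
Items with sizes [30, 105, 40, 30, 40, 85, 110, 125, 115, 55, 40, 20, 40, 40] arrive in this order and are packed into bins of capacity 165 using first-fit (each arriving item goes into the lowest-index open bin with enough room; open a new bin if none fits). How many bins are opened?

6

  30 → bin 1 (new)  [load 30/165]
  105 → bin 1  [load 135/165]
  40 → bin 2 (new)  [load 40/165]
  30 → bin 1  [load 165/165]
  40 → bin 2  [load 80/165]
  85 → bin 2  [load 165/165]
  110 → bin 3 (new)  [load 110/165]
  125 → bin 4 (new)  [load 125/165]
  115 → bin 5 (new)  [load 115/165]
  55 → bin 3  [load 165/165]
  40 → bin 4  [load 165/165]
  20 → bin 5  [load 135/165]
  40 → bin 6 (new)  [load 40/165]
  40 → bin 6  [load 80/165]
6 bins opened.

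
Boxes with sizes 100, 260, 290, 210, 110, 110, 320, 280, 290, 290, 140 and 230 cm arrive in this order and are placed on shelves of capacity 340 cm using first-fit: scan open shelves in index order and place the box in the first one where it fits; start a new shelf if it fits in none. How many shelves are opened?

  100 → shelf 1 (new)  [load 100/340]
  260 → shelf 2 (new)  [load 260/340]
  290 → shelf 3 (new)  [load 290/340]
  210 → shelf 1  [load 310/340]
  110 → shelf 4 (new)  [load 110/340]
  110 → shelf 4  [load 220/340]
  320 → shelf 5 (new)  [load 320/340]
  280 → shelf 6 (new)  [load 280/340]
  290 → shelf 7 (new)  [load 290/340]
  290 → shelf 8 (new)  [load 290/340]
  140 → shelf 9 (new)  [load 140/340]
  230 → shelf 10 (new)  [load 230/340]
10 shelves opened.

10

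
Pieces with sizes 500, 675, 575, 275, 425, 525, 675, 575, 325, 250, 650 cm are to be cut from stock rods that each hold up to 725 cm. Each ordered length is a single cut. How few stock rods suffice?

9

Total = 675 + 675 + 650 + 575 + 575 + 525 + 500 + 425 + 325 + 275 + 250 = 5450 cm.
Lower bound: ⌈5450/725⌉ = 8 stock rods.
A packing using 9 stock rods:
  stock rod 1: 675 = 675
  stock rod 2: 675 = 675
  stock rod 3: 650 = 650
  stock rod 4: 575 = 575
  stock rod 5: 575 = 575
  stock rod 6: 525 = 525
  stock rod 7: 500 = 500
  stock rod 8: 425 + 275 = 700
  stock rod 9: 325 + 250 = 575
No arrangement into 8 stock rods stays within capacity, so 9 is optimal.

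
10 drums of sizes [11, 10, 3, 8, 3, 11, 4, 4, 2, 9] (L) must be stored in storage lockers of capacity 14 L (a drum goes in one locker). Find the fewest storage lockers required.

5

Total = 11 + 11 + 10 + 9 + 8 + 4 + 4 + 3 + 3 + 2 = 65 L.
Lower bound: ⌈65/14⌉ = 5 storage lockers.
A packing using 5 storage lockers:
  locker 1: 11 + 3 = 14
  locker 2: 11 + 3 = 14
  locker 3: 10 + 4 = 14
  locker 4: 9 + 4 = 13
  locker 5: 8 + 2 = 10
This matches the lower bound, so 5 is optimal.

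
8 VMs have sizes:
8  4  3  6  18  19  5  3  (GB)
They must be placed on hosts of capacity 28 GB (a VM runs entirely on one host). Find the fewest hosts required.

Total = 19 + 18 + 8 + 6 + 5 + 4 + 3 + 3 = 66 GB.
Lower bound: ⌈66/28⌉ = 3 hosts.
A packing using 3 hosts:
  host 1: 19 + 8 = 27
  host 2: 18 + 6 + 4 = 28
  host 3: 5 + 3 + 3 = 11
This matches the lower bound, so 3 is optimal.

3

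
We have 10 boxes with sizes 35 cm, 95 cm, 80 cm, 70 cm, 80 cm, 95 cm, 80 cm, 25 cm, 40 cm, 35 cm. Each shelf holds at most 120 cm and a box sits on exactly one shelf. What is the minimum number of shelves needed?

Total = 95 + 95 + 80 + 80 + 80 + 70 + 40 + 35 + 35 + 25 = 635 cm.
Lower bound: ⌈635/120⌉ = 6 shelves.
A packing using 6 shelves:
  shelf 1: 95 + 25 = 120
  shelf 2: 95 = 95
  shelf 3: 80 + 40 = 120
  shelf 4: 80 + 35 = 115
  shelf 5: 80 + 35 = 115
  shelf 6: 70 = 70
This matches the lower bound, so 6 is optimal.

6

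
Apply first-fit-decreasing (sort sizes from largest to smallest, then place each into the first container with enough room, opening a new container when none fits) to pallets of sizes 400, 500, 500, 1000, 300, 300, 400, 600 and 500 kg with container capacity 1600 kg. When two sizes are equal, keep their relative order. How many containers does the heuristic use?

Sorted descending: 1000, 600, 500, 500, 500, 400, 400, 300, 300.
  1000 → container 1 (new)  [load 1000/1600]
  600 → container 1  [load 1600/1600]
  500 → container 2 (new)  [load 500/1600]
  500 → container 2  [load 1000/1600]
  500 → container 2  [load 1500/1600]
  400 → container 3 (new)  [load 400/1600]
  400 → container 3  [load 800/1600]
  300 → container 3  [load 1100/1600]
  300 → container 3  [load 1400/1600]
3 containers opened.

3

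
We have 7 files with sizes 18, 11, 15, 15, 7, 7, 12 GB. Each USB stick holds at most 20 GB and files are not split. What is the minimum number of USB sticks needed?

5

Total = 18 + 15 + 15 + 12 + 11 + 7 + 7 = 85 GB.
Lower bound: ⌈85/20⌉ = 5 USB sticks.
A packing using 5 USB sticks:
  USB stick 1: 18 = 18
  USB stick 2: 15 = 15
  USB stick 3: 15 = 15
  USB stick 4: 12 + 7 = 19
  USB stick 5: 11 + 7 = 18
This matches the lower bound, so 5 is optimal.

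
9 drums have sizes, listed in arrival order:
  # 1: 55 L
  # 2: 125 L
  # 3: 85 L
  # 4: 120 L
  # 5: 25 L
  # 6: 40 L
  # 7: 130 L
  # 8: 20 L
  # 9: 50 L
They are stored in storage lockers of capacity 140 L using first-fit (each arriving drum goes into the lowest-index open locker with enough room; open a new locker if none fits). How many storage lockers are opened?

  55 → locker 1 (new)  [load 55/140]
  125 → locker 2 (new)  [load 125/140]
  85 → locker 1  [load 140/140]
  120 → locker 3 (new)  [load 120/140]
  25 → locker 4 (new)  [load 25/140]
  40 → locker 4  [load 65/140]
  130 → locker 5 (new)  [load 130/140]
  20 → locker 3  [load 140/140]
  50 → locker 4  [load 115/140]
5 storage lockers opened.

5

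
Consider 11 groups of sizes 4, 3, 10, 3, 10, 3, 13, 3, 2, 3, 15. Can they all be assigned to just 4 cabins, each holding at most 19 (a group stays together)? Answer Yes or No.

Yes

A valid assignment using 4 cabins:
  cabin 1: 15 + 4 = 19
  cabin 2: 13 + 3 + 3 = 19
  cabin 3: 10 + 3 + 3 + 3 = 19
  cabin 4: 10 + 2 = 12
Every load is within 19, so 4 cabins suffice.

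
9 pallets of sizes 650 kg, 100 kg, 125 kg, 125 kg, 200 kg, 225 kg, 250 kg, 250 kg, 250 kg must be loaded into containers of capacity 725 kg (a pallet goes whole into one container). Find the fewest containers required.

4

Total = 650 + 250 + 250 + 250 + 225 + 200 + 125 + 125 + 100 = 2175 kg.
Lower bound: ⌈2175/725⌉ = 3 containers.
A packing using 4 containers:
  container 1: 650 = 650
  container 2: 250 + 250 + 225 = 725
  container 3: 250 + 200 + 125 + 125 = 700
  container 4: 100 = 100
No arrangement into 3 containers stays within capacity, so 4 is optimal.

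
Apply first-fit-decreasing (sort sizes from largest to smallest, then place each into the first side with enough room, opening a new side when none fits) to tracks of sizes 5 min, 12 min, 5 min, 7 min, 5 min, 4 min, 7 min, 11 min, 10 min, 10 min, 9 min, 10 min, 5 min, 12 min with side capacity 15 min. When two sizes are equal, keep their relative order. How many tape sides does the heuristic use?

8

Sorted descending: 12, 12, 11, 10, 10, 10, 9, 7, 7, 5, 5, 5, 5, 4.
  12 → side 1 (new)  [load 12/15]
  12 → side 2 (new)  [load 12/15]
  11 → side 3 (new)  [load 11/15]
  10 → side 4 (new)  [load 10/15]
  10 → side 5 (new)  [load 10/15]
  10 → side 6 (new)  [load 10/15]
  9 → side 7 (new)  [load 9/15]
  7 → side 8 (new)  [load 7/15]
  7 → side 8  [load 14/15]
  5 → side 4  [load 15/15]
  5 → side 5  [load 15/15]
  5 → side 6  [load 15/15]
  5 → side 7  [load 14/15]
  4 → side 3  [load 15/15]
8 tape sides opened.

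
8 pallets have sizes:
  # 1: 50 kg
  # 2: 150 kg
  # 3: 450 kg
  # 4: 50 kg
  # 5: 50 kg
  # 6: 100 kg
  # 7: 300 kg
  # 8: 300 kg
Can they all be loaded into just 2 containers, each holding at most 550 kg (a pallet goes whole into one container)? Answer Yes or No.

No

Total = 1450 kg; ⌈1450/550⌉ = 3.
At least 3 containers are required, but only 2 are allowed.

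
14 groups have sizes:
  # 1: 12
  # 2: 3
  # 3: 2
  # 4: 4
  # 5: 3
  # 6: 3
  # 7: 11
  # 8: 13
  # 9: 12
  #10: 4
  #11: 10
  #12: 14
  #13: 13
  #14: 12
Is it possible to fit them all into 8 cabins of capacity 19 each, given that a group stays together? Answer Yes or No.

Yes

A valid assignment using 8 cabins:
  cabin 1: 14 + 4 = 18
  cabin 2: 13 + 4 + 2 = 19
  cabin 3: 13 + 3 + 3 = 19
  cabin 4: 12 + 3 = 15
  cabin 5: 12 = 12
  cabin 6: 12 = 12
  cabin 7: 11 = 11
  cabin 8: 10 = 10
Every load is within 19, so 8 cabins suffice.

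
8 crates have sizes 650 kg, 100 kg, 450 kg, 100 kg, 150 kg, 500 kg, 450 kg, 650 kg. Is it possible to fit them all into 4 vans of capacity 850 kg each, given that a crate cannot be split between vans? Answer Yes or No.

No

Total = 3050 kg; ⌈3050/850⌉ = 4.
5 crates each exceed half the capacity and cannot share a van, forcing at least 5 vans.
At least 5 vans are required, but only 4 are allowed.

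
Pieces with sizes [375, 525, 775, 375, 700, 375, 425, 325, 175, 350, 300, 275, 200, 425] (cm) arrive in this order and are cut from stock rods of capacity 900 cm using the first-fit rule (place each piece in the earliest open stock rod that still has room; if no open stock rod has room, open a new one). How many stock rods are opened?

  375 → stock rod 1 (new)  [load 375/900]
  525 → stock rod 1  [load 900/900]
  775 → stock rod 2 (new)  [load 775/900]
  375 → stock rod 3 (new)  [load 375/900]
  700 → stock rod 4 (new)  [load 700/900]
  375 → stock rod 3  [load 750/900]
  425 → stock rod 5 (new)  [load 425/900]
  325 → stock rod 5  [load 750/900]
  175 → stock rod 4  [load 875/900]
  350 → stock rod 6 (new)  [load 350/900]
  300 → stock rod 6  [load 650/900]
  275 → stock rod 7 (new)  [load 275/900]
  200 → stock rod 6  [load 850/900]
  425 → stock rod 7  [load 700/900]
7 stock rods opened.

7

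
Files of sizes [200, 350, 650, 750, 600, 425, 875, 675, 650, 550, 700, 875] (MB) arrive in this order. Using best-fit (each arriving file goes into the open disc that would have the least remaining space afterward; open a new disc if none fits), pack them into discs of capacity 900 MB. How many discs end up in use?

11

  200 → disc 1 (new)  [load 200/900]
  350 → disc 1  [load 550/900]
  650 → disc 2 (new)  [load 650/900]
  750 → disc 3 (new)  [load 750/900]
  600 → disc 4 (new)  [load 600/900]
  425 → disc 5 (new)  [load 425/900]
  875 → disc 6 (new)  [load 875/900]
  675 → disc 7 (new)  [load 675/900]
  650 → disc 8 (new)  [load 650/900]
  550 → disc 9 (new)  [load 550/900]
  700 → disc 10 (new)  [load 700/900]
  875 → disc 11 (new)  [load 875/900]
11 discs opened.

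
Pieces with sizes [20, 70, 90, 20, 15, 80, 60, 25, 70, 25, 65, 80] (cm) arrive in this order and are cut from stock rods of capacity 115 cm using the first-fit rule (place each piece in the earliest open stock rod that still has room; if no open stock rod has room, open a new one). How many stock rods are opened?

  20 → stock rod 1 (new)  [load 20/115]
  70 → stock rod 1  [load 90/115]
  90 → stock rod 2 (new)  [load 90/115]
  20 → stock rod 1  [load 110/115]
  15 → stock rod 2  [load 105/115]
  80 → stock rod 3 (new)  [load 80/115]
  60 → stock rod 4 (new)  [load 60/115]
  25 → stock rod 3  [load 105/115]
  70 → stock rod 5 (new)  [load 70/115]
  25 → stock rod 4  [load 85/115]
  65 → stock rod 6 (new)  [load 65/115]
  80 → stock rod 7 (new)  [load 80/115]
7 stock rods opened.

7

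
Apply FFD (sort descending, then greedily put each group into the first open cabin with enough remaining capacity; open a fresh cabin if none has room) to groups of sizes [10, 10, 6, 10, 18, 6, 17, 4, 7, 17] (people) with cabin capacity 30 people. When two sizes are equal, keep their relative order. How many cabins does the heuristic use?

4

Sorted descending: 18, 17, 17, 10, 10, 10, 7, 6, 6, 4.
  18 → cabin 1 (new)  [load 18/30]
  17 → cabin 2 (new)  [load 17/30]
  17 → cabin 3 (new)  [load 17/30]
  10 → cabin 1  [load 28/30]
  10 → cabin 2  [load 27/30]
  10 → cabin 3  [load 27/30]
  7 → cabin 4 (new)  [load 7/30]
  6 → cabin 4  [load 13/30]
  6 → cabin 4  [load 19/30]
  4 → cabin 4  [load 23/30]
4 cabins opened.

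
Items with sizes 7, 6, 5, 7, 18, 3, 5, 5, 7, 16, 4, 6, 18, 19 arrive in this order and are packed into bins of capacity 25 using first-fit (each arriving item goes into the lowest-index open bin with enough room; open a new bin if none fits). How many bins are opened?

  7 → bin 1 (new)  [load 7/25]
  6 → bin 1  [load 13/25]
  5 → bin 1  [load 18/25]
  7 → bin 1  [load 25/25]
  18 → bin 2 (new)  [load 18/25]
  3 → bin 2  [load 21/25]
  5 → bin 3 (new)  [load 5/25]
  5 → bin 3  [load 10/25]
  7 → bin 3  [load 17/25]
  16 → bin 4 (new)  [load 16/25]
  4 → bin 2  [load 25/25]
  6 → bin 3  [load 23/25]
  18 → bin 5 (new)  [load 18/25]
  19 → bin 6 (new)  [load 19/25]
6 bins opened.

6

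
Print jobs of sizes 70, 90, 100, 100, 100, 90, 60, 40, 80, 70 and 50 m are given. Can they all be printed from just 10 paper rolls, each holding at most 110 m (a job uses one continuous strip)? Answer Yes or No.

Yes

A valid assignment using 9 paper rolls:
  roll 1: 100 = 100
  roll 2: 100 = 100
  roll 3: 100 = 100
  roll 4: 90 = 90
  roll 5: 90 = 90
  roll 6: 80 = 80
  roll 7: 70 + 40 = 110
  roll 8: 70 = 70
  roll 9: 60 + 50 = 110
That uses only 9 ≤ 10, so 10 paper rolls are enough.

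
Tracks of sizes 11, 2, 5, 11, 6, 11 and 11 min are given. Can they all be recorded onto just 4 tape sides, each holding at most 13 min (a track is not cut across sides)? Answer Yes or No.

No

Total = 57 min; ⌈57/13⌉ = 5.
At least 5 tape sides are required, but only 4 are allowed.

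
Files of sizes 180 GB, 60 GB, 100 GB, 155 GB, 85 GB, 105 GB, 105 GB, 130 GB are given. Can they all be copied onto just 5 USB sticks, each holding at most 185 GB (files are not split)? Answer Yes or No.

No

Total = 920 GB; ⌈920/185⌉ = 5.
6 files each exceed half the capacity and cannot share a USB stick, forcing at least 6 USB sticks.
At least 6 USB sticks are required, but only 5 are allowed.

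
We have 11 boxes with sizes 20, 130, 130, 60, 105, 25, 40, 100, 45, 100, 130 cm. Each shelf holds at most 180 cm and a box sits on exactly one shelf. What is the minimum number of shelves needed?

Total = 130 + 130 + 130 + 105 + 100 + 100 + 60 + 45 + 40 + 25 + 20 = 885 cm.
Lower bound: ⌈885/180⌉ = 5 shelves.
Also, 6 boxes each exceed 90 cm, and no two of those can share a shelf, so at least 6 shelves are needed.
A packing using 6 shelves:
  shelf 1: 130 + 45 = 175
  shelf 2: 130 + 40 = 170
  shelf 3: 130 + 25 + 20 = 175
  shelf 4: 105 + 60 = 165
  shelf 5: 100 = 100
  shelf 6: 100 = 100
This matches the lower bound, so 6 is optimal.

6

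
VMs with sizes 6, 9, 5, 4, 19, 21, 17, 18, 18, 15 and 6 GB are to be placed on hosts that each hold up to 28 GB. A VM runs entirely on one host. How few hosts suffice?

Total = 21 + 19 + 18 + 18 + 17 + 15 + 9 + 6 + 6 + 5 + 4 = 138 GB.
Lower bound: ⌈138/28⌉ = 5 hosts.
Also, 6 VMs each exceed 14 GB, and no two of those can share a host, so at least 6 hosts are needed.
A packing using 6 hosts:
  host 1: 21 + 6 = 27
  host 2: 19 + 9 = 28
  host 3: 18 + 6 + 4 = 28
  host 4: 18 + 5 = 23
  host 5: 17 = 17
  host 6: 15 = 15
This matches the lower bound, so 6 is optimal.

6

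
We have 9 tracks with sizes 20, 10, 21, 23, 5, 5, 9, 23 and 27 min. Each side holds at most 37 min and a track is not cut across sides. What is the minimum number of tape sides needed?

5

Total = 27 + 23 + 23 + 21 + 20 + 10 + 9 + 5 + 5 = 143 min.
Lower bound: ⌈143/37⌉ = 4 tape sides.
Also, 5 tracks each exceed 37/2 min, and no two of those can share a side, so at least 5 tape sides are needed.
A packing using 5 tape sides:
  side 1: 27 + 10 = 37
  side 2: 23 + 9 + 5 = 37
  side 3: 23 + 5 = 28
  side 4: 21 = 21
  side 5: 20 = 20
This matches the lower bound, so 5 is optimal.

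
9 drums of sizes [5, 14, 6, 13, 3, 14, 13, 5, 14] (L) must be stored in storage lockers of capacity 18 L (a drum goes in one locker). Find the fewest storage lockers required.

6

Total = 14 + 14 + 14 + 13 + 13 + 6 + 5 + 5 + 3 = 87 L.
Lower bound: ⌈87/18⌉ = 5 storage lockers.
A packing using 6 storage lockers:
  locker 1: 14 + 3 = 17
  locker 2: 14 = 14
  locker 3: 14 = 14
  locker 4: 13 + 5 = 18
  locker 5: 13 + 5 = 18
  locker 6: 6 = 6
No arrangement into 5 storage lockers stays within capacity, so 6 is optimal.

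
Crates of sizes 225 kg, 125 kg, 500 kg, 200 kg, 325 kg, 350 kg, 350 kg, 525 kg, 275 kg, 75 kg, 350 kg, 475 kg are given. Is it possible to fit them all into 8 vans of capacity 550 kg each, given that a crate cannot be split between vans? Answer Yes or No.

Yes

A valid assignment using 8 vans:
  van 1: 525 = 525
  van 2: 500 = 500
  van 3: 475 + 75 = 550
  van 4: 350 + 200 = 550
  van 5: 350 + 125 = 475
  van 6: 350 = 350
  van 7: 325 + 225 = 550
  van 8: 275 = 275
Every load is within 550 kg, so 8 vans suffice.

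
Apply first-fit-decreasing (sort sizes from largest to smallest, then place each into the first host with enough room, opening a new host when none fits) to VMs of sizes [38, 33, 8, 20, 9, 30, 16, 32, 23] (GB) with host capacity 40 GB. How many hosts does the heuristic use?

Sorted descending: 38, 33, 32, 30, 23, 20, 16, 9, 8.
  38 → host 1 (new)  [load 38/40]
  33 → host 2 (new)  [load 33/40]
  32 → host 3 (new)  [load 32/40]
  30 → host 4 (new)  [load 30/40]
  23 → host 5 (new)  [load 23/40]
  20 → host 6 (new)  [load 20/40]
  16 → host 5  [load 39/40]
  9 → host 4  [load 39/40]
  8 → host 3  [load 40/40]
6 hosts opened.

6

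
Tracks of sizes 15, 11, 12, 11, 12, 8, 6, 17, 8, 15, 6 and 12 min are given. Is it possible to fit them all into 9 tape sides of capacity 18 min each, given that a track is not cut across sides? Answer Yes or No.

A valid assignment using 9 tape sides:
  side 1: 17 = 17
  side 2: 15 = 15
  side 3: 15 = 15
  side 4: 12 + 6 = 18
  side 5: 12 + 6 = 18
  side 6: 12 = 12
  side 7: 11 = 11
  side 8: 11 = 11
  side 9: 8 + 8 = 16
Every load is within 18 min, so 9 tape sides suffice.

Yes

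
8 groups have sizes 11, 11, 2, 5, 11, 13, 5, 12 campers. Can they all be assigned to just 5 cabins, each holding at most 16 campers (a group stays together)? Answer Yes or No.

A valid assignment using 5 cabins:
  cabin 1: 13 + 2 = 15
  cabin 2: 12 = 12
  cabin 3: 11 + 5 = 16
  cabin 4: 11 + 5 = 16
  cabin 5: 11 = 11
Every load is within 16 campers, so 5 cabins suffice.

Yes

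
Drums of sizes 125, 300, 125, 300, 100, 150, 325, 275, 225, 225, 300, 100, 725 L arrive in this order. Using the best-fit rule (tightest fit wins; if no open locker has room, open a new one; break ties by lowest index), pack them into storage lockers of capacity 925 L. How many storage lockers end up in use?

  125 → locker 1 (new)  [load 125/925]
  300 → locker 1  [load 425/925]
  125 → locker 1  [load 550/925]
  300 → locker 1  [load 850/925]
  100 → locker 2 (new)  [load 100/925]
  150 → locker 2  [load 250/925]
  325 → locker 2  [load 575/925]
  275 → locker 2  [load 850/925]
  225 → locker 3 (new)  [load 225/925]
  225 → locker 3  [load 450/925]
  300 → locker 3  [load 750/925]
  100 → locker 3  [load 850/925]
  725 → locker 4 (new)  [load 725/925]
4 storage lockers opened.

4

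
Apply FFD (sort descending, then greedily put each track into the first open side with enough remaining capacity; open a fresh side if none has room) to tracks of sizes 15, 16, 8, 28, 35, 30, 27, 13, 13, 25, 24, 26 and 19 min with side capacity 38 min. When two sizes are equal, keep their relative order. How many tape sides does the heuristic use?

9

Sorted descending: 35, 30, 28, 27, 26, 25, 24, 19, 16, 15, 13, 13, 8.
  35 → side 1 (new)  [load 35/38]
  30 → side 2 (new)  [load 30/38]
  28 → side 3 (new)  [load 28/38]
  27 → side 4 (new)  [load 27/38]
  26 → side 5 (new)  [load 26/38]
  25 → side 6 (new)  [load 25/38]
  24 → side 7 (new)  [load 24/38]
  19 → side 8 (new)  [load 19/38]
  16 → side 8  [load 35/38]
  15 → side 9 (new)  [load 15/38]
  13 → side 6  [load 38/38]
  13 → side 7  [load 37/38]
  8 → side 2  [load 38/38]
9 tape sides opened.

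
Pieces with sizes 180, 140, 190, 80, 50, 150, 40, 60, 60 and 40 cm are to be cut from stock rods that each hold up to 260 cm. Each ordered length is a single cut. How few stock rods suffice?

Total = 190 + 180 + 150 + 140 + 80 + 60 + 60 + 50 + 40 + 40 = 990 cm.
Lower bound: ⌈990/260⌉ = 4 stock rods.
A packing using 4 stock rods:
  stock rod 1: 190 + 60 = 250
  stock rod 2: 180 + 80 = 260
  stock rod 3: 150 + 60 + 50 = 260
  stock rod 4: 140 + 40 + 40 = 220
This matches the lower bound, so 4 is optimal.

4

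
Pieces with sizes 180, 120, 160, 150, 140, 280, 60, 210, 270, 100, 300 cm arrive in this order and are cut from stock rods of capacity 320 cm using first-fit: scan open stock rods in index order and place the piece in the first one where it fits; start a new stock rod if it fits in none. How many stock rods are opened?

7

  180 → stock rod 1 (new)  [load 180/320]
  120 → stock rod 1  [load 300/320]
  160 → stock rod 2 (new)  [load 160/320]
  150 → stock rod 2  [load 310/320]
  140 → stock rod 3 (new)  [load 140/320]
  280 → stock rod 4 (new)  [load 280/320]
  60 → stock rod 3  [load 200/320]
  210 → stock rod 5 (new)  [load 210/320]
  270 → stock rod 6 (new)  [load 270/320]
  100 → stock rod 3  [load 300/320]
  300 → stock rod 7 (new)  [load 300/320]
7 stock rods opened.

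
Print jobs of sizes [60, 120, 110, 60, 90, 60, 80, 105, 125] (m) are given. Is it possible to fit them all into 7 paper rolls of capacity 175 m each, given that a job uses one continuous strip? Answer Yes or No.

A valid assignment using 6 paper rolls:
  roll 1: 125 = 125
  roll 2: 120 = 120
  roll 3: 110 + 60 = 170
  roll 4: 105 + 60 = 165
  roll 5: 90 + 80 = 170
  roll 6: 60 = 60
That uses only 6 ≤ 7, so 7 paper rolls are enough.

Yes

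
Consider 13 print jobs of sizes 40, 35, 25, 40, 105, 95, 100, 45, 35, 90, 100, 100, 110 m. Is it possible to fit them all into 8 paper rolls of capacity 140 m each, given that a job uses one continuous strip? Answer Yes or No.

A valid assignment using 7 paper rolls:
  roll 1: 110 + 25 = 135
  roll 2: 105 + 35 = 140
  roll 3: 100 + 40 = 140
  roll 4: 100 + 40 = 140
  roll 5: 100 + 35 = 135
  roll 6: 95 + 45 = 140
  roll 7: 90 = 90
That uses only 7 ≤ 8, so 8 paper rolls are enough.

Yes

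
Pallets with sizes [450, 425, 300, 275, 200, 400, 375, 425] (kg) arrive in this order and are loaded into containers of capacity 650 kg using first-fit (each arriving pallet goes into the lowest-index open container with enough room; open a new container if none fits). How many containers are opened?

6

  450 → container 1 (new)  [load 450/650]
  425 → container 2 (new)  [load 425/650]
  300 → container 3 (new)  [load 300/650]
  275 → container 3  [load 575/650]
  200 → container 1  [load 650/650]
  400 → container 4 (new)  [load 400/650]
  375 → container 5 (new)  [load 375/650]
  425 → container 6 (new)  [load 425/650]
6 containers opened.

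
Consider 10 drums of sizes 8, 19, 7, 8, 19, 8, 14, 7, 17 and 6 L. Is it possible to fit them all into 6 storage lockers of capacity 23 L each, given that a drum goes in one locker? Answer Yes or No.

Yes

A valid assignment using 6 storage lockers:
  locker 1: 19 = 19
  locker 2: 19 = 19
  locker 3: 17 + 6 = 23
  locker 4: 14 + 8 = 22
  locker 5: 8 + 8 + 7 = 23
  locker 6: 7 = 7
Every load is within 23 L, so 6 storage lockers suffice.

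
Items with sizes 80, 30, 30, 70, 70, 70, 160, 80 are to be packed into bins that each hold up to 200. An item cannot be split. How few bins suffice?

Total = 160 + 80 + 80 + 70 + 70 + 70 + 30 + 30 = 590.
Lower bound: ⌈590/200⌉ = 3 bins.
A packing using 4 bins:
  bin 1: 160 + 30 = 190
  bin 2: 80 + 80 + 30 = 190
  bin 3: 70 + 70 = 140
  bin 4: 70 = 70
No arrangement into 3 bins stays within capacity, so 4 is optimal.

4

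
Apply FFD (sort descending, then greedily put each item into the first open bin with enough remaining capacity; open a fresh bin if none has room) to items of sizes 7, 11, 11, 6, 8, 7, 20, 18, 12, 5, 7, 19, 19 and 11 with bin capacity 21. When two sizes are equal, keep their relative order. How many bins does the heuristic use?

9

Sorted descending: 20, 19, 19, 18, 12, 11, 11, 11, 8, 7, 7, 7, 6, 5.
  20 → bin 1 (new)  [load 20/21]
  19 → bin 2 (new)  [load 19/21]
  19 → bin 3 (new)  [load 19/21]
  18 → bin 4 (new)  [load 18/21]
  12 → bin 5 (new)  [load 12/21]
  11 → bin 6 (new)  [load 11/21]
  11 → bin 7 (new)  [load 11/21]
  11 → bin 8 (new)  [load 11/21]
  8 → bin 5  [load 20/21]
  7 → bin 6  [load 18/21]
  7 → bin 7  [load 18/21]
  7 → bin 8  [load 18/21]
  6 → bin 9 (new)  [load 6/21]
  5 → bin 9  [load 11/21]
9 bins opened.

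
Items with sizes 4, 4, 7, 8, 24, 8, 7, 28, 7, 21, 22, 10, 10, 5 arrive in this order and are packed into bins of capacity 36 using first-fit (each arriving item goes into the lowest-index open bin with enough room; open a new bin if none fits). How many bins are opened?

5

  4 → bin 1 (new)  [load 4/36]
  4 → bin 1  [load 8/36]
  7 → bin 1  [load 15/36]
  8 → bin 1  [load 23/36]
  24 → bin 2 (new)  [load 24/36]
  8 → bin 1  [load 31/36]
  7 → bin 2  [load 31/36]
  28 → bin 3 (new)  [load 28/36]
  7 → bin 3  [load 35/36]
  21 → bin 4 (new)  [load 21/36]
  22 → bin 5 (new)  [load 22/36]
  10 → bin 4  [load 31/36]
  10 → bin 5  [load 32/36]
  5 → bin 1  [load 36/36]
5 bins opened.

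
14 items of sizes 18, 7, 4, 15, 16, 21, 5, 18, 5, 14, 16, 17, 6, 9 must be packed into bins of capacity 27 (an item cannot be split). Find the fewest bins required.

8

Total = 21 + 18 + 18 + 17 + 16 + 16 + 15 + 14 + 9 + 7 + 6 + 5 + 5 + 4 = 171.
Lower bound: ⌈171/27⌉ = 7 bins.
Also, 8 items each exceed 27/2, and no two of those can share a bin, so at least 8 bins are needed.
A packing using 8 bins:
  bin 1: 21 + 6 = 27
  bin 2: 18 + 9 = 27
  bin 3: 18 + 7 = 25
  bin 4: 17 + 5 + 5 = 27
  bin 5: 16 + 4 = 20
  bin 6: 16 = 16
  bin 7: 15 = 15
  bin 8: 14 = 14
This matches the lower bound, so 8 is optimal.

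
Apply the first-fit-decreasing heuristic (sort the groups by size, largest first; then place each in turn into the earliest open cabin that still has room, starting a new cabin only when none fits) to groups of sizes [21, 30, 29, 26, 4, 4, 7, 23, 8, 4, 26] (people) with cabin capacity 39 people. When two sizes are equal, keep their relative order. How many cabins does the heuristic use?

6

Sorted descending: 30, 29, 26, 26, 23, 21, 8, 7, 4, 4, 4.
  30 → cabin 1 (new)  [load 30/39]
  29 → cabin 2 (new)  [load 29/39]
  26 → cabin 3 (new)  [load 26/39]
  26 → cabin 4 (new)  [load 26/39]
  23 → cabin 5 (new)  [load 23/39]
  21 → cabin 6 (new)  [load 21/39]
  8 → cabin 1  [load 38/39]
  7 → cabin 2  [load 36/39]
  4 → cabin 3  [load 30/39]
  4 → cabin 3  [load 34/39]
  4 → cabin 3  [load 38/39]
6 cabins opened.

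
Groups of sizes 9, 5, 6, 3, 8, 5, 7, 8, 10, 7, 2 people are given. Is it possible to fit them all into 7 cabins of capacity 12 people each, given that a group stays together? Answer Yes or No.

A valid assignment using 7 cabins:
  cabin 1: 10 + 2 = 12
  cabin 2: 9 + 3 = 12
  cabin 3: 8 = 8
  cabin 4: 8 = 8
  cabin 5: 7 + 5 = 12
  cabin 6: 7 + 5 = 12
  cabin 7: 6 = 6
Every load is within 12 people, so 7 cabins suffice.

Yes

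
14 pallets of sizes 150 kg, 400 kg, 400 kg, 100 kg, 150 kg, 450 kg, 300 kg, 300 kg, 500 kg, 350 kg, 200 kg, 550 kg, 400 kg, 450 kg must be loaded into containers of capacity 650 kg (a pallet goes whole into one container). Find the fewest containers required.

9

Total = 550 + 500 + 450 + 450 + 400 + 400 + 400 + 350 + 300 + 300 + 200 + 150 + 150 + 100 = 4700 kg.
Lower bound: ⌈4700/650⌉ = 8 containers.
A packing using 9 containers:
  container 1: 550 + 100 = 650
  container 2: 500 + 150 = 650
  container 3: 450 + 200 = 650
  container 4: 450 + 150 = 600
  container 5: 400 = 400
  container 6: 400 = 400
  container 7: 400 = 400
  container 8: 350 + 300 = 650
  container 9: 300 = 300
No arrangement into 8 containers stays within capacity, so 9 is optimal.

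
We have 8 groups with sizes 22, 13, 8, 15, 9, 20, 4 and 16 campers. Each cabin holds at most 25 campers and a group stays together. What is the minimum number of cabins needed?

Total = 22 + 20 + 16 + 15 + 13 + 9 + 8 + 4 = 107 campers.
Lower bound: ⌈107/25⌉ = 5 cabins.
A packing using 5 cabins:
  cabin 1: 22 = 22
  cabin 2: 20 + 4 = 24
  cabin 3: 16 + 9 = 25
  cabin 4: 15 + 8 = 23
  cabin 5: 13 = 13
This matches the lower bound, so 5 is optimal.

5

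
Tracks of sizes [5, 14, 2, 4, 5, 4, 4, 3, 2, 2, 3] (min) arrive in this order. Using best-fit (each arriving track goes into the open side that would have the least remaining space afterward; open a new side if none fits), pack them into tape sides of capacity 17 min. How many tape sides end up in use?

  5 → side 1 (new)  [load 5/17]
  14 → side 2 (new)  [load 14/17]
  2 → side 2  [load 16/17]
  4 → side 1  [load 9/17]
  5 → side 1  [load 14/17]
  4 → side 3 (new)  [load 4/17]
  4 → side 3  [load 8/17]
  3 → side 1  [load 17/17]
  2 → side 3  [load 10/17]
  2 → side 3  [load 12/17]
  3 → side 3  [load 15/17]
3 tape sides opened.

3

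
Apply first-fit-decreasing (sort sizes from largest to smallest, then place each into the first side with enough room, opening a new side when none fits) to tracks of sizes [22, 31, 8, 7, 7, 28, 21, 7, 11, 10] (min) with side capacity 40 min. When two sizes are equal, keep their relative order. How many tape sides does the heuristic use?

4

Sorted descending: 31, 28, 22, 21, 11, 10, 8, 7, 7, 7.
  31 → side 1 (new)  [load 31/40]
  28 → side 2 (new)  [load 28/40]
  22 → side 3 (new)  [load 22/40]
  21 → side 4 (new)  [load 21/40]
  11 → side 2  [load 39/40]
  10 → side 3  [load 32/40]
  8 → side 1  [load 39/40]
  7 → side 3  [load 39/40]
  7 → side 4  [load 28/40]
  7 → side 4  [load 35/40]
4 tape sides opened.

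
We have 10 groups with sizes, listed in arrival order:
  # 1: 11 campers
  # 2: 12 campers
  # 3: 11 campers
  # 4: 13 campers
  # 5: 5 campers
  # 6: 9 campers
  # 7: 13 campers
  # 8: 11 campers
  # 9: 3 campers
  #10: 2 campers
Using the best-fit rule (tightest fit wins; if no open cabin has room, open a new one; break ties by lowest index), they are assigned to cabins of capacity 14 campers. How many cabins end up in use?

  11 → cabin 1 (new)  [load 11/14]
  12 → cabin 2 (new)  [load 12/14]
  11 → cabin 3 (new)  [load 11/14]
  13 → cabin 4 (new)  [load 13/14]
  5 → cabin 5 (new)  [load 5/14]
  9 → cabin 5  [load 14/14]
  13 → cabin 6 (new)  [load 13/14]
  11 → cabin 7 (new)  [load 11/14]
  3 → cabin 1  [load 14/14]
  2 → cabin 2  [load 14/14]
7 cabins opened.

7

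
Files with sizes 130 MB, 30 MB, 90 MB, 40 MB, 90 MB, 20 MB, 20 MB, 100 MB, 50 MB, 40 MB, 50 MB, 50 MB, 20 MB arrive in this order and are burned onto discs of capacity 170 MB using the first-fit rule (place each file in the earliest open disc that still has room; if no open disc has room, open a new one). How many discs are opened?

  130 → disc 1 (new)  [load 130/170]
  30 → disc 1  [load 160/170]
  90 → disc 2 (new)  [load 90/170]
  40 → disc 2  [load 130/170]
  90 → disc 3 (new)  [load 90/170]
  20 → disc 2  [load 150/170]
  20 → disc 2  [load 170/170]
  100 → disc 4 (new)  [load 100/170]
  50 → disc 3  [load 140/170]
  40 → disc 4  [load 140/170]
  50 → disc 5 (new)  [load 50/170]
  50 → disc 5  [load 100/170]
  20 → disc 3  [load 160/170]
5 discs opened.

5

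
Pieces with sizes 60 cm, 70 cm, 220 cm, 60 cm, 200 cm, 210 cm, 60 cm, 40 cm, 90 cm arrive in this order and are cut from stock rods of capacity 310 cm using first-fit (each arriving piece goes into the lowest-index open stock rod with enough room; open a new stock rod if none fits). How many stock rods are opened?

4

  60 → stock rod 1 (new)  [load 60/310]
  70 → stock rod 1  [load 130/310]
  220 → stock rod 2 (new)  [load 220/310]
  60 → stock rod 1  [load 190/310]
  200 → stock rod 3 (new)  [load 200/310]
  210 → stock rod 4 (new)  [load 210/310]
  60 → stock rod 1  [load 250/310]
  40 → stock rod 1  [load 290/310]
  90 → stock rod 2  [load 310/310]
4 stock rods opened.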